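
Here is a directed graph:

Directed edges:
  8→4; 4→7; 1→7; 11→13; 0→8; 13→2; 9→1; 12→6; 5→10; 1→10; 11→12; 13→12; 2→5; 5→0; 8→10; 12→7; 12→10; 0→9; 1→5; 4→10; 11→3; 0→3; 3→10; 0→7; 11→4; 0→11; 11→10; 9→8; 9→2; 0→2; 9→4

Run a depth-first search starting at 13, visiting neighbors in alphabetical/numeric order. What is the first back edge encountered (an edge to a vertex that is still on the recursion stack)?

0->2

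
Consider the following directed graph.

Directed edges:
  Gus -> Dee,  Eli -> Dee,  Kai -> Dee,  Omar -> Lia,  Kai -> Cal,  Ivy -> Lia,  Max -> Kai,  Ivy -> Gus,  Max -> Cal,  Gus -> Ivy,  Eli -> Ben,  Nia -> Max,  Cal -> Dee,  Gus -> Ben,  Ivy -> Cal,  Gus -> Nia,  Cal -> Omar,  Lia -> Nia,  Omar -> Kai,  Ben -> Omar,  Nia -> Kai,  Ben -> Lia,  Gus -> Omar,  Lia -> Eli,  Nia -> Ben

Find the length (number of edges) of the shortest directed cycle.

2

For each vertex v, BFS finds the shortest path from v back to v.
The shortest such closed walk is Gus → Ivy → Gus, length 2.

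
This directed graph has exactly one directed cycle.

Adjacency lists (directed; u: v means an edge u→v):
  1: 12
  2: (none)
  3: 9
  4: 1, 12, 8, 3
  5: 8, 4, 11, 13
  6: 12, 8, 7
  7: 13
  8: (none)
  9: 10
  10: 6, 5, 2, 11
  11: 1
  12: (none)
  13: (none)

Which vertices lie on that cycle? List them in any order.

3, 4, 5, 9, 10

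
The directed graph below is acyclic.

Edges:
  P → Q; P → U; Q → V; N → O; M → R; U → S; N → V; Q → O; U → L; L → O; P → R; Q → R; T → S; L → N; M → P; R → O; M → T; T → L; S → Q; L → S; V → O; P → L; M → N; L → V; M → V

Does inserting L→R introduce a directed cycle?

No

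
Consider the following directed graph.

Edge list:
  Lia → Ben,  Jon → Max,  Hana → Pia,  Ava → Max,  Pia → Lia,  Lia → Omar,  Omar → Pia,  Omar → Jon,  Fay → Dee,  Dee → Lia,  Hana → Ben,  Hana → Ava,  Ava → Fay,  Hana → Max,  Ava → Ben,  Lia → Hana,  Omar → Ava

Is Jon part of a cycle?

Jon lies on a cycle iff there is a path from Jon back to itself.
Exploring from Jon, it never reaches itself; equivalently, its strongly connected component is a singleton.

No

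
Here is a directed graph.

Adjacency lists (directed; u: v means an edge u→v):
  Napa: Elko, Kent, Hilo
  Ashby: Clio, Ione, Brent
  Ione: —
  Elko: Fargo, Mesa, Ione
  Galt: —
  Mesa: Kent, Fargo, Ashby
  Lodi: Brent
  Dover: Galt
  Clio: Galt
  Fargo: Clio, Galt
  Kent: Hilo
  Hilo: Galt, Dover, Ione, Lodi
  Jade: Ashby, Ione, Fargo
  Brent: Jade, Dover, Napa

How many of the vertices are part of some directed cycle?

9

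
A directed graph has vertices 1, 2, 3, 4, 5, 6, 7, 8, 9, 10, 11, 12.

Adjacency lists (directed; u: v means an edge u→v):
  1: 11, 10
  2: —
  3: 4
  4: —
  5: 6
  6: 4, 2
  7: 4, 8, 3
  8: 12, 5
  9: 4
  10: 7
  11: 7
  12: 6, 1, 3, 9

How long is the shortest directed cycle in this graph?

5

For each vertex v, BFS finds the shortest path from v back to v.
The shortest such closed walk is 8 → 12 → 1 → 11 → 7 → 8, length 5.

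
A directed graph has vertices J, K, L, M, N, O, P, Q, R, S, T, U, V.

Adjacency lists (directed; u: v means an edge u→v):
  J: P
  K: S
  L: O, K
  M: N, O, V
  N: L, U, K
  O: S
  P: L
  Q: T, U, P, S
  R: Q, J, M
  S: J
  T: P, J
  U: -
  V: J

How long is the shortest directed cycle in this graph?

5

For each vertex v, BFS finds the shortest path from v back to v.
The shortest such closed walk is O → S → J → P → L → O, length 5.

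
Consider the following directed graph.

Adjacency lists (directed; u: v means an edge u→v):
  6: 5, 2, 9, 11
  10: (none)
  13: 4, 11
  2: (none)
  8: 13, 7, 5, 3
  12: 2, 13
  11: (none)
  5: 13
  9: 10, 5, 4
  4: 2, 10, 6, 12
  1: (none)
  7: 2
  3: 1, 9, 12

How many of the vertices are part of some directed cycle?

A vertex is on a directed cycle iff it belongs to a strongly connected component of size ≥ 2 (or has a self-loop).
The vertices on cycles are {4, 5, 6, 9, 12, 13} — 6 in total.

6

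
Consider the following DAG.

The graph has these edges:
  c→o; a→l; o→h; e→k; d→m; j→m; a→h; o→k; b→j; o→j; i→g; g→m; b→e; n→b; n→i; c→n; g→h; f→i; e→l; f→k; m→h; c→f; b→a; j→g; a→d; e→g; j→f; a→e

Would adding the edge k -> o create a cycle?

Yes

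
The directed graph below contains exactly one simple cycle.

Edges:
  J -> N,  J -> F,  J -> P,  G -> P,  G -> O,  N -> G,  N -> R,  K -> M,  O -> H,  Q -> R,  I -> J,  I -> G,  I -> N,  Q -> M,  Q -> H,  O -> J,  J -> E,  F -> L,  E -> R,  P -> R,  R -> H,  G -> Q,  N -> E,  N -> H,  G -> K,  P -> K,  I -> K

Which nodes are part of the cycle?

G, J, N, O

DFS with gray/black marking from J:
J gray
  N gray
    E gray
      R gray
        H gray
        H black
      R black
    E black
    N→R: R black — skip
    N→H: H black — skip
    G gray
      Q gray
        M gray
        M black
        Q→H: H black — skip
        Q→R: R black — skip
      Q black
      P gray
        P→R: R black — skip
        K gray
          K→M: M black — skip
        K black
      P black
      O gray
        O→J: J is gray → back edge
Back edge closes the cycle J → N → G → O → J; its vertices are {G, J, N, O}.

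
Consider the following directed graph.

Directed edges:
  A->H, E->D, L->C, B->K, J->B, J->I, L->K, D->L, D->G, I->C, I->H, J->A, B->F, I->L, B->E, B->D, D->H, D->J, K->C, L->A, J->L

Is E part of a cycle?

Yes

E is on a cycle iff E can reach itself via ≥1 edge.
E → D → J → B → E — yes.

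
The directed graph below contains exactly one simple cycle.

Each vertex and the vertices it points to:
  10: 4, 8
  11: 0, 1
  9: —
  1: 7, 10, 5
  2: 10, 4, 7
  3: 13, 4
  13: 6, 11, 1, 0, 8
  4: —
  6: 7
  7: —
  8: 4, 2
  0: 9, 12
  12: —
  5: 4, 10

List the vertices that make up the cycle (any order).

2, 8, 10

DFS with gray/black marking from 8:
8 gray
  4 gray
  4 black
  2 gray
    10 gray
      10→4: 4 black — skip
      10→8: 8 is gray → back edge
Back edge closes the cycle 8 → 2 → 10 → 8; its vertices are {2, 8, 10}.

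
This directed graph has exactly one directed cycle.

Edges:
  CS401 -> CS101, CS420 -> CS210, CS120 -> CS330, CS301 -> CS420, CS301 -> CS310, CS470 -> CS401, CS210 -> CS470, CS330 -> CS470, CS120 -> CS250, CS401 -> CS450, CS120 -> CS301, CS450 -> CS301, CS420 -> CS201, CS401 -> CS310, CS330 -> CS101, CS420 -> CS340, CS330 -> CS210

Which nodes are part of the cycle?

DFS with gray/black marking from CS301:
CS301 gray
  CS310 gray
  CS310 black
  CS420 gray
    CS340 gray
    CS340 black
    CS201 gray
    CS201 black
    CS210 gray
      CS470 gray
        CS401 gray
          CS450 gray
            CS450→CS301: CS301 is gray → back edge
Back edge closes the cycle CS301 → CS420 → CS210 → CS470 → CS401 → CS450 → CS301; its vertices are {CS210, CS301, CS401, CS420, CS450, CS470}.

CS210, CS301, CS401, CS420, CS450, CS470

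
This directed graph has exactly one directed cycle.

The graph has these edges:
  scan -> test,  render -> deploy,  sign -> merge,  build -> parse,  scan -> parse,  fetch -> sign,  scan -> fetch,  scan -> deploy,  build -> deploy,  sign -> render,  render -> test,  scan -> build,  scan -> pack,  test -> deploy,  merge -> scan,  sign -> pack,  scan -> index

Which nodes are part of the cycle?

scan, sign, fetch, merge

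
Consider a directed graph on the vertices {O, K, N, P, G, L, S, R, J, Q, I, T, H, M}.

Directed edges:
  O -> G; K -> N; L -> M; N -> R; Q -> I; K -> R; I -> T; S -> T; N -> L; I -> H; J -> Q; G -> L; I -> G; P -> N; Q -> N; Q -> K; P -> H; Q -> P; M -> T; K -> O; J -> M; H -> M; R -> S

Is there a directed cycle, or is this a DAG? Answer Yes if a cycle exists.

No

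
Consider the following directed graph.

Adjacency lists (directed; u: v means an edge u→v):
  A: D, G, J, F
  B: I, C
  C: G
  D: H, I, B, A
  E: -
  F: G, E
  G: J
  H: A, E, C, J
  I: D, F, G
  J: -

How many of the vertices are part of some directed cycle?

A vertex is on a directed cycle iff it belongs to a strongly connected component of size ≥ 2 (or has a self-loop).
The vertices on cycles are {A, B, D, H, I} — 5 in total.

5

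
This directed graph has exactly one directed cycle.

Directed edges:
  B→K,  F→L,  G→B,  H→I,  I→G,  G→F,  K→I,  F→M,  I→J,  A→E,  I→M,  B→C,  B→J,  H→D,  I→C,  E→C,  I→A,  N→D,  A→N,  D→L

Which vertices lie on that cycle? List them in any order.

B, G, I, K

DFS with gray/black marking from I:
I gray
  A gray
    N gray
      D gray
        L gray
        L black
      D black
    N black
    E gray
      C gray
      C black
    E black
  A black
  J gray
  J black
  M gray
  M black
  I→C: C black — skip
  G gray
    F gray
      F→L: L black — skip
      F→M: M black — skip
    F black
    B gray
      B→J: J black — skip
      B→C: C black — skip
      K gray
        K→I: I is gray → back edge
Back edge closes the cycle I → G → B → K → I; its vertices are {B, G, I, K}.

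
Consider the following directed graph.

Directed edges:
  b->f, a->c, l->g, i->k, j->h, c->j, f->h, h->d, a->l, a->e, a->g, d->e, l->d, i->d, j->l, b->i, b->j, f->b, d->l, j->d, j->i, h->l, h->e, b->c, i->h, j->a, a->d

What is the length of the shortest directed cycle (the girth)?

2

For each vertex v, BFS finds the shortest path from v back to v.
The shortest such closed walk is b → f → b, length 2.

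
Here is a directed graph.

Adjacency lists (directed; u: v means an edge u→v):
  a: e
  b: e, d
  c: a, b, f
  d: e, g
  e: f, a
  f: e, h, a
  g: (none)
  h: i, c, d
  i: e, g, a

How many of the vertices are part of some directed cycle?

A vertex is on a directed cycle iff it belongs to a strongly connected component of size ≥ 2 (or has a self-loop).
The vertices on cycles are {a, b, c, d, e, f, h, i} — 8 in total.

8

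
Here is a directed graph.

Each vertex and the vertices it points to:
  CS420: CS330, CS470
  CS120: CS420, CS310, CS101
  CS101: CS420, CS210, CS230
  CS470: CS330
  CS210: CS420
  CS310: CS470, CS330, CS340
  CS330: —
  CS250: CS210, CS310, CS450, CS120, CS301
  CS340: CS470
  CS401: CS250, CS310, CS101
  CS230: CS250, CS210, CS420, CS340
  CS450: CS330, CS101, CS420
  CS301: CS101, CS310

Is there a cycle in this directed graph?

DFS with white/gray/black marking, starting from CS450:
CS450 gray
  CS330 gray
  CS330 black
  CS101 gray
    CS420 gray
      CS420→CS330: CS330 black — skip
      CS470 gray
        CS470→CS330: CS330 black — skip
      CS470 black
    CS420 black
    CS210 gray
      CS210→CS420: CS420 black — skip
    CS210 black
    CS230 gray
      CS250 gray
        CS250→CS210: CS210 black — skip
        CS310 gray
          CS310→CS470: CS470 black — skip
          CS310→CS330: CS330 black — skip
          CS340 gray
            CS340→CS470: CS470 black — skip
          CS340 black
        CS310 black
        CS250→CS450: CS450 is gray → back edge
Back edge found, so a cycle exists: CS450 → CS101 → CS230 → CS250 → CS450.

Yes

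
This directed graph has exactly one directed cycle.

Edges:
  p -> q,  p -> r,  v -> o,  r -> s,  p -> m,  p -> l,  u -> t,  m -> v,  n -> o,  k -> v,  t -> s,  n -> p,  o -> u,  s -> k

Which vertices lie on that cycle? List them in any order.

k, o, s, t, u, v

DFS with gray/black marking from o:
o gray
  u gray
    t gray
      s gray
        k gray
          v gray
            v→o: o is gray → back edge
Back edge closes the cycle o → u → t → s → k → v → o; its vertices are {k, o, s, t, u, v}.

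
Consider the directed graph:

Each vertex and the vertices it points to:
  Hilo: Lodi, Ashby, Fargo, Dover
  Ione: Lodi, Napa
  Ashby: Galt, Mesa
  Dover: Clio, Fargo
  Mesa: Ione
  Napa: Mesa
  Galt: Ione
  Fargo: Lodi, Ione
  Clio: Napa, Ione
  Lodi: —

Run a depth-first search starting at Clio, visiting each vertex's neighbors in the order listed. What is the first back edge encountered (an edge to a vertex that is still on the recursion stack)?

Ione→Napa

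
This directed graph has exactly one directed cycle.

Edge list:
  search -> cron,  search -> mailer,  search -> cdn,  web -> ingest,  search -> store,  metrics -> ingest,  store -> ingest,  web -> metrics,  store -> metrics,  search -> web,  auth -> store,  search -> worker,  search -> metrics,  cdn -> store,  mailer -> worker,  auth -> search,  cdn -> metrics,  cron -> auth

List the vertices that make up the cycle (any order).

DFS with gray/black marking from search:
search gray
  mailer gray
    worker gray
    worker black
  mailer black
  metrics gray
    ingest gray
    ingest black
  metrics black
  cron gray
    auth gray
      auth→search: search is gray → back edge
Back edge closes the cycle search → cron → auth → search; its vertices are {auth, cron, search}.

auth, cron, search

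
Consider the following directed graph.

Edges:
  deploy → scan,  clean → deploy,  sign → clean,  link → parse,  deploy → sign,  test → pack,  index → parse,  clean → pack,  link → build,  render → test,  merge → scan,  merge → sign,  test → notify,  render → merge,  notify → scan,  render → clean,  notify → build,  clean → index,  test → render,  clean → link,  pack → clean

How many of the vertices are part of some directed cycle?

6

A vertex is on a directed cycle iff it belongs to a strongly connected component of size ≥ 2 (or has a self-loop).
The vertices on cycles are {pack, sign, test, clean, deploy, render} — 6 in total.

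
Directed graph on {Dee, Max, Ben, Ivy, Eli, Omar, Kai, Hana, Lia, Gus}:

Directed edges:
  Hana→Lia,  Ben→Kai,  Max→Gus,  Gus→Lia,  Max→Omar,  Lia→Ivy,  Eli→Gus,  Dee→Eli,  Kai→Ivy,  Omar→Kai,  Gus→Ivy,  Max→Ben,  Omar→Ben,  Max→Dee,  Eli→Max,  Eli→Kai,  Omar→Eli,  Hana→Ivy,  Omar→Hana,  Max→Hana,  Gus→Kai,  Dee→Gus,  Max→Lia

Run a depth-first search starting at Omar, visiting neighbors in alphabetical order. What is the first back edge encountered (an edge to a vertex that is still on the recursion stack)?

Dee→Eli

DFS from Omar (visiting neighbors in alphabetical order); mark gray on enter, black on exit:
Omar gray
  Ben gray
    Kai gray
      Ivy gray
      Ivy black
    Kai black
  Ben black
  Eli gray
    Gus gray
      Gus→Ivy: Ivy black — skip
      Gus→Kai: Kai black — skip
      Lia gray
        Lia→Ivy: Ivy black — skip
      Lia black
    Gus black
    Eli→Kai: Kai black — skip
    Max gray
      Max→Ben: Ben black — skip
      Dee gray
        Dee→Eli: Eli is gray → back edge
First back edge: Dee → Eli.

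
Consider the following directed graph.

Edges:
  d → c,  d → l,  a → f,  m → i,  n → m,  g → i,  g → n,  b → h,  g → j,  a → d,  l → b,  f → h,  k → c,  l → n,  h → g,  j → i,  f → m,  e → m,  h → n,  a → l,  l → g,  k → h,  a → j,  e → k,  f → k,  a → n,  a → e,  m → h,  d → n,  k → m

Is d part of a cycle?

No

d lies on a cycle iff there is a path from d back to itself.
Exploring from d, it never reaches itself; equivalently, its strongly connected component is a singleton.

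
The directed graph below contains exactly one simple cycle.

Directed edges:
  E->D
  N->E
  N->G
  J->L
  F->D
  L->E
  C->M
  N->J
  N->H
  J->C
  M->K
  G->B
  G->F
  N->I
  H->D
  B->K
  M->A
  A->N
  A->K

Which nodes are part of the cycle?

A, C, J, M, N

DFS with gray/black marking from A:
A gray
  N gray
    E gray
      D gray
      D black
    E black
    H gray
      H→D: D black — skip
    H black
    G gray
      B gray
        K gray
        K black
      B black
      F gray
        F→D: D black — skip
      F black
    G black
    I gray
    I black
    J gray
      C gray
        M gray
          M→K: K black — skip
          M→A: A is gray → back edge
Back edge closes the cycle A → N → J → C → M → A; its vertices are {A, C, J, M, N}.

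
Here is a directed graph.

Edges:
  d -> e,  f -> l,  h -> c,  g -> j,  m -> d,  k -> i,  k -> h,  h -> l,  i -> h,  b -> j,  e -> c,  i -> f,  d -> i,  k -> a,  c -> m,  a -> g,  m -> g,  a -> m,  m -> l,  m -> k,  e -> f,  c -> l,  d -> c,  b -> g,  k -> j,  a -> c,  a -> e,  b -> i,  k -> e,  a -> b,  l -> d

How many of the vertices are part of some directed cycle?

11

A vertex is on a directed cycle iff it belongs to a strongly connected component of size ≥ 2 (or has a self-loop).
The vertices on cycles are {a, b, c, d, e, f, h, i, k, l, m} — 11 in total.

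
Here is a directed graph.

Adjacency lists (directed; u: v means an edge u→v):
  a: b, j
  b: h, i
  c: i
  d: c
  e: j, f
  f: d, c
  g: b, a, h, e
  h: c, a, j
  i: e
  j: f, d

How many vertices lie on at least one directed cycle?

A vertex is on a directed cycle iff it belongs to a strongly connected component of size ≥ 2 (or has a self-loop).
The vertices on cycles are {a, b, c, d, e, f, h, i, j} — 9 in total.

9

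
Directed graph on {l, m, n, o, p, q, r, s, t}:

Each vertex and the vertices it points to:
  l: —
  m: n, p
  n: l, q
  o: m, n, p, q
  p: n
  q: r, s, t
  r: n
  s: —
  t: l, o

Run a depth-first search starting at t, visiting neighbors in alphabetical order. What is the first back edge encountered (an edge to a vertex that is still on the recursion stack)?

r→n

DFS from t (visiting neighbors in alphabetical order); mark gray on enter, black on exit:
t gray
  l gray
  l black
  o gray
    m gray
      n gray
        n→l: l black — skip
        q gray
          r gray
            r→n: n is gray → back edge
First back edge: r → n.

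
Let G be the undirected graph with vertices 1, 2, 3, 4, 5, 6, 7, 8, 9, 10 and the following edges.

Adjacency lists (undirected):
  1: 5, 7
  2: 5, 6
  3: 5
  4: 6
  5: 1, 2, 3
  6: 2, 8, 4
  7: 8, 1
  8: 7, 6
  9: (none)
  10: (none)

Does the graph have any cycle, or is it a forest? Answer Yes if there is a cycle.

DFS, tracking each vertex's parent; an edge to a visited non-parent vertex closes a cycle.
Start from 4:
visit 4 (parent –)
  visit 6 (parent 4)
    visit 2 (parent 6)
      visit 5 (parent 2)
        visit 1 (parent 5)
          1–5: parent, skip
          visit 7 (parent 1)
            visit 8 (parent 7)
              8–7: parent, skip
              8–6: 6 visited and ≠ parent → cycle
Cycle: 6 – 2 – 5 – 1 – 7 – 8 – 6.

Yes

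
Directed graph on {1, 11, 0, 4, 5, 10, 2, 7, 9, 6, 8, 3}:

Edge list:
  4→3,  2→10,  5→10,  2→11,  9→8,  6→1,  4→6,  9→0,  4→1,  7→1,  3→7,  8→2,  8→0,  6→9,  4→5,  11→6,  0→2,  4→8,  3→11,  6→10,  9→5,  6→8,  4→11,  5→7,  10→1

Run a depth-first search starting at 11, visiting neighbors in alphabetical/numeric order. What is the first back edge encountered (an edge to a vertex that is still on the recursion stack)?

2->11

DFS from 11 (visiting neighbors in alphabetical/numeric order); mark gray on enter, black on exit:
11 gray
  6 gray
    1 gray
    1 black
    8 gray
      0 gray
        2 gray
          10 gray
            10→1: 1 black — skip
          10 black
          2→11: 11 is gray → back edge
First back edge: 2 → 11.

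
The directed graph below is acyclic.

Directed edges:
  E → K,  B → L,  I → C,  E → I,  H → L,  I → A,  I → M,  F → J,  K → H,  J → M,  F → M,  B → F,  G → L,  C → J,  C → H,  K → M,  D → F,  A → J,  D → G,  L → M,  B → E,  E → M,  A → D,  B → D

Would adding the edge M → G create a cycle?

Adding M→G creates a cycle iff G can already reach M.
Path from G: G → L → M.
So G → … → M → G is a cycle.

Yes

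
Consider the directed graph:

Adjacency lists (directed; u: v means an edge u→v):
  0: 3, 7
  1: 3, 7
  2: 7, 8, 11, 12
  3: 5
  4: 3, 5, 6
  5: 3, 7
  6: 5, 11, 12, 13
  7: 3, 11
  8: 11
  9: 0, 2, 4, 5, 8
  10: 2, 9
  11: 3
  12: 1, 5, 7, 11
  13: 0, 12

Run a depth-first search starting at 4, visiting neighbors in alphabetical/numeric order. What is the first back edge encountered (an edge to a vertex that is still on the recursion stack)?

5->3

DFS from 4 (visiting neighbors in alphabetical/numeric order); mark gray on enter, black on exit:
4 gray
  3 gray
    5 gray
      5→3: 3 is gray → back edge
First back edge: 5 → 3.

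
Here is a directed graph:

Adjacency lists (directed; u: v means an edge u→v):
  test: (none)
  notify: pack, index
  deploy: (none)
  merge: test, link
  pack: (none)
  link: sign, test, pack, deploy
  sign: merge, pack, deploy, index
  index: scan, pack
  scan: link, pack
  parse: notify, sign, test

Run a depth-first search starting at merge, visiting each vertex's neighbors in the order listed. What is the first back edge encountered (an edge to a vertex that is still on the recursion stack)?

sign→merge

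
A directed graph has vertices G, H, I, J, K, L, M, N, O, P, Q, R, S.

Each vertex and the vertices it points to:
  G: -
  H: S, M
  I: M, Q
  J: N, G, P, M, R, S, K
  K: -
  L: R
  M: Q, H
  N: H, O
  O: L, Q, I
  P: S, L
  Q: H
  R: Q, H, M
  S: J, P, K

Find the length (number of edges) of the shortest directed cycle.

For each vertex v, BFS finds the shortest path from v back to v.
The shortest such closed walk is S → P → S, length 2.

2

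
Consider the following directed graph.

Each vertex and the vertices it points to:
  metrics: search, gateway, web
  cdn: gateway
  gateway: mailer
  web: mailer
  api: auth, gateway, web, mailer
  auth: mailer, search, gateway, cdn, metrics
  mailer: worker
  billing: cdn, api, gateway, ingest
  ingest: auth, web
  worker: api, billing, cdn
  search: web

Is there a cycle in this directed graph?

Yes

DFS with white/gray/black marking, starting from worker:
worker gray
  api gray
    auth gray
      mailer gray
        mailer→worker: worker is gray → back edge
Back edge found, so a cycle exists: worker → api → auth → mailer → worker.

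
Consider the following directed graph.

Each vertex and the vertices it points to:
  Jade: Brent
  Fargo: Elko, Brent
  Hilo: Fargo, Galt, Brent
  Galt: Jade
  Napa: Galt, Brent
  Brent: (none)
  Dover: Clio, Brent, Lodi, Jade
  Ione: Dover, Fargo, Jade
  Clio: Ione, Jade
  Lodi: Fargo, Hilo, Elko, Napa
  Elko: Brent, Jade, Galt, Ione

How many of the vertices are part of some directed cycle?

7

A vertex is on a directed cycle iff it belongs to a strongly connected component of size ≥ 2 (or has a self-loop).
The vertices on cycles are {Clio, Elko, Hilo, Ione, Lodi, Dover, Fargo} — 7 in total.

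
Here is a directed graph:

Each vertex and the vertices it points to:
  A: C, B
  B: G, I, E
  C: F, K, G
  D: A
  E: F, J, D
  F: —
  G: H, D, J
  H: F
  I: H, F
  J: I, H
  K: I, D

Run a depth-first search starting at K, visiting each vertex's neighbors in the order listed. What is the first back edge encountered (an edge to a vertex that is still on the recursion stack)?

DFS from K (visiting each vertex's neighbors in the order listed); mark gray on enter, black on exit:
K gray
  I gray
    H gray
      F gray
      F black
    H black
    I→F: F black — skip
  I black
  D gray
    A gray
      C gray
        C→F: F black — skip
        C→K: K is gray → back edge
First back edge: C → K.

C→K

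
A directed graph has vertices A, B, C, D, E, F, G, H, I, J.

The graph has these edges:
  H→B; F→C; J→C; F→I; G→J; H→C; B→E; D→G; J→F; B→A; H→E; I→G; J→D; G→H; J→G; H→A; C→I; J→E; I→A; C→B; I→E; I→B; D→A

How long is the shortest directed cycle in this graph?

For each vertex v, BFS finds the shortest path from v back to v.
The shortest such closed walk is G → J → G, length 2.

2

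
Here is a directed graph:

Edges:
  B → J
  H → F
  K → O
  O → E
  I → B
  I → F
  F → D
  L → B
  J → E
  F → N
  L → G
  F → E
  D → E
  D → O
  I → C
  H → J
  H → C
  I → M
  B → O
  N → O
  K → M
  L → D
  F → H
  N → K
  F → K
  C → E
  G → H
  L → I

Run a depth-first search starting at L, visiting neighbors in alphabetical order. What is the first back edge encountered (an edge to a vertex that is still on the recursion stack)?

F→H

DFS from L (visiting neighbors in alphabetical order); mark gray on enter, black on exit:
L gray
  B gray
    J gray
      E gray
      E black
    J black
    O gray
      O→E: E black — skip
    O black
  B black
  D gray
    D→E: E black — skip
    D→O: O black — skip
  D black
  G gray
    H gray
      C gray
        C→E: E black — skip
      C black
      F gray
        F→D: D black — skip
        F→E: E black — skip
        F→H: H is gray → back edge
First back edge: F → H.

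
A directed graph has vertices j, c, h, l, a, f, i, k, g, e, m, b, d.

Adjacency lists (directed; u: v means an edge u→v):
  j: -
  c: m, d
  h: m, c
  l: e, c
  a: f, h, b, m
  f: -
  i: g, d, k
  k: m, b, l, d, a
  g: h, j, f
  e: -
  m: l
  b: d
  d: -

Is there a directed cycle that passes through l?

Yes

l is on a cycle iff l can reach itself via ≥1 edge.
l → c → m → l — yes.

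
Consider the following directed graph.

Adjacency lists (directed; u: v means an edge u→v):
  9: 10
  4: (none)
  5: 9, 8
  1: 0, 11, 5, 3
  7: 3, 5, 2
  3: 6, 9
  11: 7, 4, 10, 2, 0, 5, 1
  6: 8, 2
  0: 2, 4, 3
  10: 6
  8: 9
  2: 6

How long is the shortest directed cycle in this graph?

For each vertex v, BFS finds the shortest path from v back to v.
The shortest such closed walk is 11 → 1 → 11, length 2.

2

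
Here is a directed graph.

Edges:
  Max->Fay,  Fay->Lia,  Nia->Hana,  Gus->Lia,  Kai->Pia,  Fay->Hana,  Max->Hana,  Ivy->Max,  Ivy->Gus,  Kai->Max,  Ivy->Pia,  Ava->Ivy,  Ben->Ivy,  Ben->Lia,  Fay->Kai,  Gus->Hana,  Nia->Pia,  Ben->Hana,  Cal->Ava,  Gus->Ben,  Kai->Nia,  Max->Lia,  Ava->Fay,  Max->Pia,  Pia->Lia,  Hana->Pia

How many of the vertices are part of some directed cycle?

6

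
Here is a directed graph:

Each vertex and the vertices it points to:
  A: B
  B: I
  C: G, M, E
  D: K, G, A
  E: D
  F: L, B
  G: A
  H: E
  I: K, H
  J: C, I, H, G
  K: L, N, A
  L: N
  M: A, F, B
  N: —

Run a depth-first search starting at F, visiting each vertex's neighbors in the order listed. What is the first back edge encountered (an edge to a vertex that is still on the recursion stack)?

DFS from F (visiting each vertex's neighbors in the order listed); mark gray on enter, black on exit:
F gray
  L gray
    N gray
    N black
  L black
  B gray
    I gray
      K gray
        K→L: L black — skip
        K→N: N black — skip
        A gray
          A→B: B is gray → back edge
First back edge: A → B.

A->B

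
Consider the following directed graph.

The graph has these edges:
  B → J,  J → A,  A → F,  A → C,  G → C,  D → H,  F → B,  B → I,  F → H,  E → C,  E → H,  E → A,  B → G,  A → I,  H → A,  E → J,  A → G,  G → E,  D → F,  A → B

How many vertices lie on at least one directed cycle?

7

A vertex is on a directed cycle iff it belongs to a strongly connected component of size ≥ 2 (or has a self-loop).
The vertices on cycles are {A, B, E, F, G, H, J} — 7 in total.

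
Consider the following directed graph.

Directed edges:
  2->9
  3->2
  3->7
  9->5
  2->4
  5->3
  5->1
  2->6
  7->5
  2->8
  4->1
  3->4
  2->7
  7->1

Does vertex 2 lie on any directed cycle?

2 is on a cycle iff 2 can reach itself via ≥1 edge.
2 → 7 → 5 → 3 → 2 — yes.

Yes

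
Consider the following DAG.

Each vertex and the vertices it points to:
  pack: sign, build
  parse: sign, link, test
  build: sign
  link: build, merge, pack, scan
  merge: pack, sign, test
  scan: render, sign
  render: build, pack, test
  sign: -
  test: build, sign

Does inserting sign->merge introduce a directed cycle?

Yes

Adding sign→merge creates a cycle iff merge can already reach sign.
Path from merge: merge → sign.
So merge → … → sign → merge is a cycle.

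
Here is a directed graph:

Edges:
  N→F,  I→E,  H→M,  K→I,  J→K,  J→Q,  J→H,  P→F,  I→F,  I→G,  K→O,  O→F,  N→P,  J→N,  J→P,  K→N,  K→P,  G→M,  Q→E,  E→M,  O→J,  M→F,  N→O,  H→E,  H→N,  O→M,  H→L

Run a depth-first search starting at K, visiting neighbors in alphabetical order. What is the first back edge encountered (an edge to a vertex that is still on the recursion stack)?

H->N

DFS from K (visiting neighbors in alphabetical order); mark gray on enter, black on exit:
K gray
  I gray
    E gray
      M gray
        F gray
        F black
      M black
    E black
    I→F: F black — skip
    G gray
      G→M: M black — skip
    G black
  I black
  N gray
    N→F: F black — skip
    O gray
      O→F: F black — skip
      J gray
        H gray
          H→E: E black — skip
          L gray
          L black
          H→M: M black — skip
          H→N: N is gray → back edge
First back edge: H → N.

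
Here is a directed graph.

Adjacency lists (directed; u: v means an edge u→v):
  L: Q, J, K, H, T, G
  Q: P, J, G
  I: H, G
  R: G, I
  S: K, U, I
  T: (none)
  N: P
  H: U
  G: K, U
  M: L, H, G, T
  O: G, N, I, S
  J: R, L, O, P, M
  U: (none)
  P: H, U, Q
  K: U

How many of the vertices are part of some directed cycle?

7

A vertex is on a directed cycle iff it belongs to a strongly connected component of size ≥ 2 (or has a self-loop).
The vertices on cycles are {J, L, M, N, O, P, Q} — 7 in total.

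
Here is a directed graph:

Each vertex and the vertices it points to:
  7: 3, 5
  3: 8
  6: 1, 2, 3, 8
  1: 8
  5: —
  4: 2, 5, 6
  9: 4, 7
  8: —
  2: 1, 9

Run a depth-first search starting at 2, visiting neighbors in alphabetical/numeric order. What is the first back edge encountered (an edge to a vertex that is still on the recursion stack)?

DFS from 2 (visiting neighbors in alphabetical/numeric order); mark gray on enter, black on exit:
2 gray
  1 gray
    8 gray
    8 black
  1 black
  9 gray
    4 gray
      4→2: 2 is gray → back edge
First back edge: 4 → 2.

4->2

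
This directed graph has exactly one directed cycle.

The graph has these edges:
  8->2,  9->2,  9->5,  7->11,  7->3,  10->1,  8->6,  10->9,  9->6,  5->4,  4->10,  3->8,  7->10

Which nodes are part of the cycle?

4, 5, 9, 10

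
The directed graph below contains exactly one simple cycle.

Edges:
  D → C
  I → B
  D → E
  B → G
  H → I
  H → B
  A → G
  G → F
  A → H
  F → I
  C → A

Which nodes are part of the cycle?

B, F, G, I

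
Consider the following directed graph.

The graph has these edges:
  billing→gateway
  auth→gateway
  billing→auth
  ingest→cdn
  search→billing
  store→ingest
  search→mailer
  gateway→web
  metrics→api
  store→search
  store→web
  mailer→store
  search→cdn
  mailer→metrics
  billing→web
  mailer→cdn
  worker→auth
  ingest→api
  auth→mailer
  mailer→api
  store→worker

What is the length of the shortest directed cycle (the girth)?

For each vertex v, BFS finds the shortest path from v back to v.
The shortest such closed walk is store → search → mailer → store, length 3.

3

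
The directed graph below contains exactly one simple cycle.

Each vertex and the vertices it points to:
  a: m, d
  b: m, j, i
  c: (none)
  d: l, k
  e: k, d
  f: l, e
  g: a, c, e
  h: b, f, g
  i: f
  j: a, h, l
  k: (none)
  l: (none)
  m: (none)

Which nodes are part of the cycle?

b, h, j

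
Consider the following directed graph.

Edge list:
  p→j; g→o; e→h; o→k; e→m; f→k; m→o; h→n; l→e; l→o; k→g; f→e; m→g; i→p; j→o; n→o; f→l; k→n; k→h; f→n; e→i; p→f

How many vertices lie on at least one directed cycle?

A vertex is on a directed cycle iff it belongs to a strongly connected component of size ≥ 2 (or has a self-loop).
The vertices on cycles are {e, f, g, h, i, k, l, n, o, p} — 10 in total.

10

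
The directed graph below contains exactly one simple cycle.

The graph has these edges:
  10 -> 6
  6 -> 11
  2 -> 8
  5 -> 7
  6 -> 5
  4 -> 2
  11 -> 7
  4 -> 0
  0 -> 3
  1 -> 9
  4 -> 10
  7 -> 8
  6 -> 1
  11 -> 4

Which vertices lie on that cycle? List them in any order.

DFS with gray/black marking from 6:
6 gray
  1 gray
    9 gray
    9 black
  1 black
  5 gray
    7 gray
      8 gray
      8 black
    7 black
  5 black
  11 gray
    11→7: 7 black — skip
    4 gray
      0 gray
        3 gray
        3 black
      0 black
      10 gray
        10→6: 6 is gray → back edge
Back edge closes the cycle 6 → 11 → 4 → 10 → 6; its vertices are {4, 6, 10, 11}.

4, 6, 10, 11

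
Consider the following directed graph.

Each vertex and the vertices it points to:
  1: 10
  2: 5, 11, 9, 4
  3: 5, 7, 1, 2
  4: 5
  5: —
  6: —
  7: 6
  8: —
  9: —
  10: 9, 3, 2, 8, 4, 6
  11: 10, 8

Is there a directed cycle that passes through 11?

11 is on a cycle iff 11 can reach itself via ≥1 edge.
11 → 10 → 2 → 11 — yes.

Yes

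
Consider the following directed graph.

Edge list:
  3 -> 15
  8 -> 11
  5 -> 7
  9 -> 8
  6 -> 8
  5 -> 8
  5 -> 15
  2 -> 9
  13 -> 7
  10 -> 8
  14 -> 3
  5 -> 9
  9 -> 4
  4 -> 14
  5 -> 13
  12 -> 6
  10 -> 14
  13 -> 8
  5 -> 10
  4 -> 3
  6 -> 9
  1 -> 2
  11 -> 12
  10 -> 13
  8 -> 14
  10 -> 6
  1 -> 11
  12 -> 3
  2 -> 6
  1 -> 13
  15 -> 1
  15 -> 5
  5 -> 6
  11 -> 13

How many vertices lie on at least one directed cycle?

A vertex is on a directed cycle iff it belongs to a strongly connected component of size ≥ 2 (or has a self-loop).
The vertices on cycles are {1, 2, 3, 4, 5, 6, 8, 9, 10, 11, 12, 13, 14, 15} — 14 in total.

14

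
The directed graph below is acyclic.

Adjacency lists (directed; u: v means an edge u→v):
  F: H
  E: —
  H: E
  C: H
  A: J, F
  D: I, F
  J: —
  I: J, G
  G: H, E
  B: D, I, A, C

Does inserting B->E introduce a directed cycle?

Adding B→E creates a cycle iff E can already reach B.
Explore from E: no path reaches B. The graph stays acyclic.

No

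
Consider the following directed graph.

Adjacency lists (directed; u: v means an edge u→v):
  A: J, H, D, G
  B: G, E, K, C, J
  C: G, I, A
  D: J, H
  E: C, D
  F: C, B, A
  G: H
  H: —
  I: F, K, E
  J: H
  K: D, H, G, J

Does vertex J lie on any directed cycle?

No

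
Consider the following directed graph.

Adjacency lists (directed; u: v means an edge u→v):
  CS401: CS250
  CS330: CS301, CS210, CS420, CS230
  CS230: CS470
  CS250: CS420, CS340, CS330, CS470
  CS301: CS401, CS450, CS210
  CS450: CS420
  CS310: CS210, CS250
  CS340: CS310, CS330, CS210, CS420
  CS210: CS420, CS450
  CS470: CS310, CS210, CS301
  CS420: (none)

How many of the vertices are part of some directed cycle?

8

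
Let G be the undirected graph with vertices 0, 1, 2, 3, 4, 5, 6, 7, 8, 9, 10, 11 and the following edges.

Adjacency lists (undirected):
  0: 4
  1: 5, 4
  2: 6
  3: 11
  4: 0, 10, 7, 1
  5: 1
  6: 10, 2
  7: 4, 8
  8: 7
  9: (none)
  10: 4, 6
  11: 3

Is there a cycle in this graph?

No

DFS, tracking each vertex's parent; an edge to a visited non-parent vertex closes a cycle.
Start from 9:
visit 9 (parent –)
visit 0 (parent –)
  visit 4 (parent 0)
    4–0: parent, skip
    visit 10 (parent 4)
      10–4: parent, skip
      visit 6 (parent 10)
        6–10: parent, skip
        visit 2 (parent 6)
          2–6: parent, skip
    visit 7 (parent 4)
      7–4: parent, skip
      visit 8 (parent 7)
        8–7: parent, skip
    visit 1 (parent 4)
      visit 5 (parent 1)
        5–1: parent, skip
      1–4: parent, skip
visit 3 (parent –)
  visit 11 (parent 3)
    11–3: parent, skip
No non-parent visited neighbor found — the graph is a forest.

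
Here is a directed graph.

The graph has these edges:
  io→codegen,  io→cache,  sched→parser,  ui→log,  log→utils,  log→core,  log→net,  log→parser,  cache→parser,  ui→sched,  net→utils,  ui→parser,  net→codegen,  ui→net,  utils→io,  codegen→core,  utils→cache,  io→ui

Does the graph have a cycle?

DFS with white/gray/black marking, starting from log:
log gray
  core gray
  core black
  net gray
    utils gray
      cache gray
        parser gray
        parser black
      cache black
      io gray
        io→cache: cache black — skip
        ui gray
          sched gray
            sched→parser: parser black — skip
          sched black
          ui→parser: parser black — skip
          ui→net: net is gray → back edge
Back edge found, so a cycle exists: net → utils → io → ui → net.

Yes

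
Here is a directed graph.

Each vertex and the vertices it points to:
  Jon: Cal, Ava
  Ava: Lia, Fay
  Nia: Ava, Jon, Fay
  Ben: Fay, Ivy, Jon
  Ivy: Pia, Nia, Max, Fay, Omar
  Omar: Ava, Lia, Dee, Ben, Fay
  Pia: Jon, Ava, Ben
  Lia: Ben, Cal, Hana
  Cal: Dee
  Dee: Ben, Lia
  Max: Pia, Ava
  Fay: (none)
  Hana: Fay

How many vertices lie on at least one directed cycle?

A vertex is on a directed cycle iff it belongs to a strongly connected component of size ≥ 2 (or has a self-loop).
The vertices on cycles are {Ava, Ben, Cal, Dee, Ivy, Jon, Lia, Max, Nia, Pia, Omar} — 11 in total.

11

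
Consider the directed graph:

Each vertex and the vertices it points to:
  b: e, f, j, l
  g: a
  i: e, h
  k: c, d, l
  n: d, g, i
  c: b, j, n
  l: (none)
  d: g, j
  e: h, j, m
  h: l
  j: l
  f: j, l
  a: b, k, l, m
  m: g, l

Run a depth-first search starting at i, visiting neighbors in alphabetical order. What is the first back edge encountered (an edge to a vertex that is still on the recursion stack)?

DFS from i (visiting neighbors in alphabetical order); mark gray on enter, black on exit:
i gray
  e gray
    h gray
      l gray
      l black
    h black
    j gray
      j→l: l black — skip
    j black
    m gray
      g gray
        a gray
          b gray
            b→e: e is gray → back edge
First back edge: b → e.

b->e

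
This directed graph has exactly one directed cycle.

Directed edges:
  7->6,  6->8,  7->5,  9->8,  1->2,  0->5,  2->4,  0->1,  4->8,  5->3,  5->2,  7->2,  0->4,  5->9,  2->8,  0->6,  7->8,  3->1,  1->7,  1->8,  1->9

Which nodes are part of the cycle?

1, 3, 5, 7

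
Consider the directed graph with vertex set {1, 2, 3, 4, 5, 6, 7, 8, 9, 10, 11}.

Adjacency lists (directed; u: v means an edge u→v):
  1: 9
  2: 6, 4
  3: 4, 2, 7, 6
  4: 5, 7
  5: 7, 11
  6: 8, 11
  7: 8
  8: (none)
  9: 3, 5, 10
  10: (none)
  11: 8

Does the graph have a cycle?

DFS with white/gray/black marking, starting from 7:
7 gray
  8 gray
  8 black
7 black
1 gray
  9 gray
    3 gray
      4 gray
        5 gray
          5→7: 7 black — skip
          11 gray
            11→8: 8 black — skip
          11 black
        5 black
        4→7: 7 black — skip
      4 black
      2 gray
        6 gray
          6→8: 8 black — skip
          6→11: 11 black — skip
        6 black
        2→4: 4 black — skip
      2 black
      3→7: 7 black — skip
      3→6: 6 black — skip
    3 black
    9→5: 5 black — skip
    10 gray
    10 black
  9 black
1 black
Every edge goes to a white or black vertex — no back edge, so the graph is acyclic.

No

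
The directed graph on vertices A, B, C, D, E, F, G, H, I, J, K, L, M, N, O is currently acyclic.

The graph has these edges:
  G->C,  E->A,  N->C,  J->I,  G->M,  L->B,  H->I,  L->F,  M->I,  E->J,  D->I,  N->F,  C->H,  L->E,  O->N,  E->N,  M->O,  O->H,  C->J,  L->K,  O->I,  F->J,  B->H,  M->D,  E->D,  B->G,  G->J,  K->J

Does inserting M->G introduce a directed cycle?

Yes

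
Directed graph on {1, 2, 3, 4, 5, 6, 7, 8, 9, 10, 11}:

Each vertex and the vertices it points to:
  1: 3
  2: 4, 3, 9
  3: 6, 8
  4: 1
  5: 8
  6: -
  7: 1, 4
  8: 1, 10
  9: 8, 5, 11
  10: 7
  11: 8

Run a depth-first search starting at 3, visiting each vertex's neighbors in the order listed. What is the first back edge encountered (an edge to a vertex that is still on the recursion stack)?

DFS from 3 (visiting each vertex's neighbors in the order listed); mark gray on enter, black on exit:
3 gray
  6 gray
  6 black
  8 gray
    1 gray
      1→3: 3 is gray → back edge
First back edge: 1 → 3.

1→3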